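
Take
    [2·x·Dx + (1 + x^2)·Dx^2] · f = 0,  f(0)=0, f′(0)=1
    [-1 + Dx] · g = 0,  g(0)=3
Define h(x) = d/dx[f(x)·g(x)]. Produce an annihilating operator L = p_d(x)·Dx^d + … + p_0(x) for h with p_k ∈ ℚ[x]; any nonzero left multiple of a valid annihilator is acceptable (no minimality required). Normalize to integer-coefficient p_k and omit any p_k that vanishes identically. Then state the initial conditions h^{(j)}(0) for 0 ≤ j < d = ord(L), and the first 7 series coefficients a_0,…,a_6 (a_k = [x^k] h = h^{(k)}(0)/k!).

L = (1 + 5·x - 3·x^2 + x^3) + (-6·x + 4·x^2 - 2·x^3)·Dx + (-1 + x - x^2 + x^3)·Dx^2  (order 2).
h: a_k = 3, 6, 3/2, -2, 9/8, 11/4, -93/80, …
ICs: h(0) = 3, h′(0) = 6.

f: a_k = 0, 1, 0, -1/3, 0, 1/5, 0, …
g: a_k = 3, 3, 3/2, 1/2, 1/8, 1/40, 1/240, …
h₀=f·g: eliminate ⇒ L₀, order ≤ 2·1.
h=h₀': d/dx-closure on L₀ ⇒ L.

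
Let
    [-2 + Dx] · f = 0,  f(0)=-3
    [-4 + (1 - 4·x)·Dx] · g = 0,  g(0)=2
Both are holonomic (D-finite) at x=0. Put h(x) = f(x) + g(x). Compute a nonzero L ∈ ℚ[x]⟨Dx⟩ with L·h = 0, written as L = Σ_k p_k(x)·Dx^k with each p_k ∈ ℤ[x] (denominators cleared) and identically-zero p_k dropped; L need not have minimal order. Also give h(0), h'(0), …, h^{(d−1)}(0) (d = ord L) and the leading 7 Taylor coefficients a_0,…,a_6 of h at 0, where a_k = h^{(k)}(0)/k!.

L = (24 + 32·x) + (-14 - 16·x + 32·x^2)·Dx + (1 - 16·x^2)·Dx^2  (order 2).
h: a_k = -1, 2, 26, 124, 510, 10236/5, 122876/15, …
ICs: h(0) = -1, h′(0) = 2.

f: a_k = -3, -6, -6, -4, -2, -4/5, -4/15, …
g: a_k = 2, 8, 32, 128, 512, 2048, 8192, …
h₀=f+g: left-lcm gives L₀, ord ≤ 2.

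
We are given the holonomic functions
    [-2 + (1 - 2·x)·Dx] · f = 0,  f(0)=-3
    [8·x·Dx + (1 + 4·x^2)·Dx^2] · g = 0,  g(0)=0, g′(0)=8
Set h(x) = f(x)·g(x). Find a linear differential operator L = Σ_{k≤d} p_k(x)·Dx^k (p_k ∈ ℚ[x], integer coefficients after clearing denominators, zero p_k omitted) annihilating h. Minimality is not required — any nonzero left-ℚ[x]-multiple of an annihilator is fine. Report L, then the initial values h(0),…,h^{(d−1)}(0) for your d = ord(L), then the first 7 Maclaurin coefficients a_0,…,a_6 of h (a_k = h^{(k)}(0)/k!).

f: a_k = -3, -6, -12, -24, -48, -96, -192, …
g: a_k = 0, 8, 0, -32/3, 0, 128/5, 0, …
f·g: L₀ = L_f ⊗_s L_g, ord ≤ 1·2.
L = 16·x + (4 - 8·x + 32·x^2)·Dx + (-1 + 2·x - 4·x^2 + 8·x^3)·Dx^2  (order 2).
h: a_k = 0, -24, -48, -64, -128, -1664/5, -3328/5, …
ICs: h(0) = 0, h′(0) = -24.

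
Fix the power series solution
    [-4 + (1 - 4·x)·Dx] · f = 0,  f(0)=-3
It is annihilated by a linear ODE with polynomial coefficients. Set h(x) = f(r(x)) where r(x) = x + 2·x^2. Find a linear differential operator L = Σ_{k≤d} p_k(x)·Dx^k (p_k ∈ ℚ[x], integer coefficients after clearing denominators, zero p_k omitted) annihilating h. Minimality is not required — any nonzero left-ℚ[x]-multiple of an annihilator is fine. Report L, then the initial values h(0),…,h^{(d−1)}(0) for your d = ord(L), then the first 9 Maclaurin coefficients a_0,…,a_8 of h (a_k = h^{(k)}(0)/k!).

L = (4 + 16·x) + (-1 + 4·x + 8·x^2)·Dx  (order 1).
h: a_k = -3, -12, -72, -384, -2112, -11520, -62976, -344064, -1880064, …
ICs: h(0) = -3.

f: a_k = -3, -12, -48, -192, -768, -3072, -12288, -49152, -196608, …
Change of var in L_f (x↦r) gives L₀.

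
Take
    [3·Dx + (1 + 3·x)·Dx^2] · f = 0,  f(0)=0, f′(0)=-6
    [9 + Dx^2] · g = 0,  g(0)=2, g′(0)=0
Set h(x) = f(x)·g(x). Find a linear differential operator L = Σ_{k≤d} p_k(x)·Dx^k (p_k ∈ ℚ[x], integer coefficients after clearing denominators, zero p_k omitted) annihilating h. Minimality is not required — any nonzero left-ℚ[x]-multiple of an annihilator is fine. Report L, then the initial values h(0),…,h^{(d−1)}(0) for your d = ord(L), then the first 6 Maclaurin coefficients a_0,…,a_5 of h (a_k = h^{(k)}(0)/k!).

f: a_k = 0, -6, 9, -18, 81/2, -486/5, …
g: a_k = 2, 0, -9, 0, 27/4, 0, …
Product ⇒ symmetric product L₀, ord ≤ 4.
L = (-81 + 486·x + 4617·x^2 + 11664·x^3 + 8748·x^4) + (36 + 540·x + 1944·x^2 + 1944·x^3)·Dx + (180·x + 1134·x^2 + 2592·x^3 + 1944·x^4)·Dx^2 + (4 + 60·x + 216·x^2 + 216·x^3)·Dx^3 + (1 + 14·x + 69·x^2 + 144·x^3 + 108·x^4)·Dx^4  (order 4).
h: a_k = 0, -12, 18, 18, 0, -729/10, …
ICs: h(0) = 0, h′(0) = -12, h′′(0) = 36, h′′′(0) = 108.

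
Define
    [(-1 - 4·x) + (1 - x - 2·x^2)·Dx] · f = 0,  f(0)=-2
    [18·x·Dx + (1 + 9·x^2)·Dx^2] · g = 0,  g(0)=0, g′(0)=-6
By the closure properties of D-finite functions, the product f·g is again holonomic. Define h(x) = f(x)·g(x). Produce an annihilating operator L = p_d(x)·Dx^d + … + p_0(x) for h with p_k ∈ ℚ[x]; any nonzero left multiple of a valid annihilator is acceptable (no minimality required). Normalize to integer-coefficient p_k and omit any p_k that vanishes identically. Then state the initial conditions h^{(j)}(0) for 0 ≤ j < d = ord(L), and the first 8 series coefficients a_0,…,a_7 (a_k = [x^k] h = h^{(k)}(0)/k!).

f: a_k = -2, -2, -6, -10, -22, -42, -86, -170, …
g: a_k = 0, -6, 0, 18, 0, -486/5, 0, 4374/7, …
Sym-product of L_f,L_g gives L₀ (≤ ord 2).
L = (4 + 18·x + 108·x^2) + (2 - 10·x + 36·x^2 + 108·x^3)·Dx + (-1 + x - 7·x^2 + 9·x^3 + 18·x^4)·Dx^2  (order 2).
h: a_k = 0, 12, 12, 0, 24, 1092/5, 1332/5, -19128/35, …
ICs: h(0) = 0, h′(0) = 12.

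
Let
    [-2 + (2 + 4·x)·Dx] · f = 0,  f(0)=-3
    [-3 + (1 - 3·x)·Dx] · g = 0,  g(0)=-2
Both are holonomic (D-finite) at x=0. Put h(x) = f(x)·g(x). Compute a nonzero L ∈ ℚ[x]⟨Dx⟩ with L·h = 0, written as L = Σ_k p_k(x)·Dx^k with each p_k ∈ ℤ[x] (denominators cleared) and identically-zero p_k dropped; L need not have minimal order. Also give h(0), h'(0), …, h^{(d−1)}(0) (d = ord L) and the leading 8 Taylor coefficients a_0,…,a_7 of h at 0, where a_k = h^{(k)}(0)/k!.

L = (4 + 3·x) + (-1 + x + 6·x^2)·Dx  (order 1).
h: a_k = 6, 24, 69, 210, 2505/4, 1884, 45153/8, 67779/4, …
ICs: h(0) = 6.

f: a_k = -3, -3, 3/2, -3/2, 15/8, -21/8, 63/16, -99/16, …
g: a_k = -2, -6, -18, -54, -162, -486, -1458, -4374, …
f·g: L₀ = L_f ⊗_s L_g, ord ≤ 1·1.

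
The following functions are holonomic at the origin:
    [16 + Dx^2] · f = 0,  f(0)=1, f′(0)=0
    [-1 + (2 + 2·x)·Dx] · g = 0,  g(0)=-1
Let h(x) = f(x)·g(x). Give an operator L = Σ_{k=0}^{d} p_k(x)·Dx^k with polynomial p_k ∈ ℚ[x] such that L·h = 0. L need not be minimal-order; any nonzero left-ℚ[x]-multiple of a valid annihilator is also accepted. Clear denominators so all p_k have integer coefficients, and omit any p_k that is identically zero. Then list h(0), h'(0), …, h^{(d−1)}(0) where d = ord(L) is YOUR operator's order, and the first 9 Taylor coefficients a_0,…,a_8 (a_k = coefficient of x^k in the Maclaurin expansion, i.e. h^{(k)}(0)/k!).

f: a_k = 1, 0, -8, 0, 32/3, 0, -256/45, 0, 512/315, …
g: a_k = -1, -1/2, 1/8, -1/16, 5/128, -7/256, 21/1024, -33/2048, 429/32768, …
L₀ := L_f ⊗_s L_g (sym. prod.), ord ≤ 2.
L = (67 + 128·x + 64·x^2) + (-4 - 4·x)·Dx + (4 + 8·x + 4·x^2)·Dx^2  (order 2).
h: a_k = -1, -1/2, 65/8, 63/16, -4465/384, -3733/768, 310129/46080, 219379/92160, -21374753/10321920, …
ICs: h(0) = -1, h′(0) = -1/2.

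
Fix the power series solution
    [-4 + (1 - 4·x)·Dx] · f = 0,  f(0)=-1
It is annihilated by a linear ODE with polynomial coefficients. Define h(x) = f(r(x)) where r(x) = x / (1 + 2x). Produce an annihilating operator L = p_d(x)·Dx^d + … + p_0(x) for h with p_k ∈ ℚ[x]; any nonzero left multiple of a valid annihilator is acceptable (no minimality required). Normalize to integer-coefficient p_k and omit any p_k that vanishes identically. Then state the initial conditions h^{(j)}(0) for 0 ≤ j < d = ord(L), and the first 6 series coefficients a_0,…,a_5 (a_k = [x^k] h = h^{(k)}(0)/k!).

f: a_k = -1, -4, -16, -64, -256, -1024, …
f∘r: x↦r, Dx↦Dx/r' in L_f ⇒ L₀.
L = 4 + (-1 + 4·x^2)·Dx  (order 1).
h: a_k = -1, -4, -8, -16, -32, -64, …
ICs: h(0) = -1.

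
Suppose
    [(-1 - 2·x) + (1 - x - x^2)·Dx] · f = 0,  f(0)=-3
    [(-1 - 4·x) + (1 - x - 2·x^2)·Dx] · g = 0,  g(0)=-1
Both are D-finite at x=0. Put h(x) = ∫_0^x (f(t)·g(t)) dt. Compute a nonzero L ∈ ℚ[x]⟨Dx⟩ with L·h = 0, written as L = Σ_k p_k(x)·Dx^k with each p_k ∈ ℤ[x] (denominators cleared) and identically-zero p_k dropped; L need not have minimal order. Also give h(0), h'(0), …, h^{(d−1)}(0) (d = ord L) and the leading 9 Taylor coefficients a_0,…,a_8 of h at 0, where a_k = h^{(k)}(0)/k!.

L = (-2 - 4·x + 9·x^2 + 8·x^3)·Dx + (1 - 2·x - 2·x^2 + 3·x^3 + 2·x^4)·Dx^2  (order 2).
h: a_k = 0, 3, 3, 6, 39/4, 18, 32, 411/7, 429/4, …
ICs: h(0) = 0, h′(0) = 3.

f: a_k = -3, -3, -6, -9, -15, -24, -39, -63, -102, …
g: a_k = -1, -1, -3, -5, -11, -21, -43, -85, -171, …
Product ⇒ symmetric product L₀, ord ≤ 1.
Integrate: L := L₀·Dx.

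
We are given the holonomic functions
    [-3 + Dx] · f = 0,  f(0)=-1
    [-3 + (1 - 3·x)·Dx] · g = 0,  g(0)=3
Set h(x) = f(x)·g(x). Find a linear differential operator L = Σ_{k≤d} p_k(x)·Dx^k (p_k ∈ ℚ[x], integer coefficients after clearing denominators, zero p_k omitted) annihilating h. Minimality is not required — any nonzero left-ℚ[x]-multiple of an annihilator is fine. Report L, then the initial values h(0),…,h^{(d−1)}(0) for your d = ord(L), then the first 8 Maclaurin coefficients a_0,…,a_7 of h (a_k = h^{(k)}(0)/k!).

L = (6 - 9·x) + (-1 + 3·x)·Dx  (order 1).
h: a_k = -3, -18, -135/2, -216, -5265/8, -39609/20, -475551/80, -499365/28, …
ICs: h(0) = -3.

f: a_k = -1, -3, -9/2, -9/2, -27/8, -81/40, -81/80, -243/560, …
g: a_k = 3, 9, 27, 81, 243, 729, 2187, 6561, …
Product ⇒ symmetric product L₀, ord ≤ 1.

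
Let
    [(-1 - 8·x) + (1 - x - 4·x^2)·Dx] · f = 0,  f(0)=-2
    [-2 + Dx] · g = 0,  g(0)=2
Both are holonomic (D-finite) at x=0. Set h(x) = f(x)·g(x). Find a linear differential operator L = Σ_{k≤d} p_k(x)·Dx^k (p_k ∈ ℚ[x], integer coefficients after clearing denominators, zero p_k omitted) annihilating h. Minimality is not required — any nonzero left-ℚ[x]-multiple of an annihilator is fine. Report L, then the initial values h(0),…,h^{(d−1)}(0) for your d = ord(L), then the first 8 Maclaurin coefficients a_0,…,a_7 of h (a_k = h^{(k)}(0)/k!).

f: a_k = -2, -2, -10, -18, -58, -130, -362, -882, …
g: a_k = 2, 4, 4, 8/3, 4/3, 8/15, 8/45, 16/315, …
f·g: L₀ = L_f ⊗_s L_g, ord ≤ 1·1.
L = (3 + 6·x - 8·x^2) + (-1 + x + 4·x^2)·Dx  (order 1).
h: a_k = -4, -12, -36, -268/3, -236, -2972/5, -69244/45, -137076/35, …
ICs: h(0) = -4.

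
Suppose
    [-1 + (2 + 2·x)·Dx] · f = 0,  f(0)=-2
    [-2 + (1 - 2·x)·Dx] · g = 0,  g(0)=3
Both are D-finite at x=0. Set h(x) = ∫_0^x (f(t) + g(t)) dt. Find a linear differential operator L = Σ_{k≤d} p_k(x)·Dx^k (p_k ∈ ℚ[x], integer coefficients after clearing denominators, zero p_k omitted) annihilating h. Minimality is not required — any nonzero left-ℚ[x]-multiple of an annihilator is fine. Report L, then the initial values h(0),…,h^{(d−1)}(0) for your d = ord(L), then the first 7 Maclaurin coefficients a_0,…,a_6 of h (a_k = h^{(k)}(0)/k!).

f: a_k = -2, -1, 1/4, -1/8, 5/64, -7/128, 21/512, …
g: a_k = 3, 6, 12, 24, 48, 96, 192, …
Weyl lclm of L_f,L_g ⇒ L₀ (ord ≤ 2).
h=∫₀ˣh₀: take L = L₀·Dx.
L = (6 + 4·x)·Dx + (-11 - 20·x - 12·x^2)·Dx^2 + (2 + 2·x - 8·x^2 - 8·x^3)·Dx^3  (order 3).
h: a_k = 0, 1, 5/2, 49/12, 191/32, 3077/320, 12281/768, …
ICs: h(0) = 0, h′(0) = 1, h′′(0) = 5.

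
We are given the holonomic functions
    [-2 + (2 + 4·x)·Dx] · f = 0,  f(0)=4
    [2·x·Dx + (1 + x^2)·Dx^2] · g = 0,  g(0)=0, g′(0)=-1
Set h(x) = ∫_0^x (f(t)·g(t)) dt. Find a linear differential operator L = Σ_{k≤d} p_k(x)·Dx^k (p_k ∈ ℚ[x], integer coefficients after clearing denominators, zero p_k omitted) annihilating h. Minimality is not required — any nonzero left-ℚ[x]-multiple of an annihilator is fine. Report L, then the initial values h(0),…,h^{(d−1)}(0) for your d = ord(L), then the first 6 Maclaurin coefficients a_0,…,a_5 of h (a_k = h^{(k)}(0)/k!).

L = (3 - 2·x - x^2)·Dx + (-2 - 2·x + 6·x^2 + 4·x^3)·Dx^2 + (1 + 4·x + 5·x^2 + 4·x^3 + 4·x^4)·Dx^3  (order 3).
h: a_k = 0, 0, -2, -4/3, 5/6, -2/15, …
ICs: h(0) = 0, h′(0) = 0, h′′(0) = -4.

f: a_k = 4, 4, -2, 2, -5/2, 7/2, …
g: a_k = 0, -1, 0, 1/3, 0, -1/5, …
f·g: L₀ = L_f ⊗_s L_g, ord ≤ 1·2.
Integrate: L := L₀·Dx.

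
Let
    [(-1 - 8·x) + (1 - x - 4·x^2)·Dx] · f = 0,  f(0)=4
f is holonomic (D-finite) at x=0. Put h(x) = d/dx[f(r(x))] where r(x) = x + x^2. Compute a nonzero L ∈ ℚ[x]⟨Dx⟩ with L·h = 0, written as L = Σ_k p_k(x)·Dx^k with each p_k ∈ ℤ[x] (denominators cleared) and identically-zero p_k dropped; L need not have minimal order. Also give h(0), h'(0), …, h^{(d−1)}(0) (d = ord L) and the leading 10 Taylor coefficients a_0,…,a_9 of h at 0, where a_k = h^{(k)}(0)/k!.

f: a_k = 4, 4, 20, 36, 116, 260, 724, 1764, 4660, 11716, …
Substitute x→r, Dx→(1/r')Dx; clear ⇒ L₀.
Differentiate: ansatz ord ≤ ord L₀ ⇒ L.
L = (12 + 78·x + 246·x^2 + 656·x^3 + 1128·x^4 + 960·x^5 + 320·x^6) + (-1 - 9·x - 9·x^2 + 66·x^3 + 220·x^4 + 312·x^5 + 224·x^6 + 64·x^7)·Dx  (order 1).
h: a_k = 4, 48, 228, 976, 4160, 16536, 64204, 244672, 916380, 3391400, …
ICs: h(0) = 4.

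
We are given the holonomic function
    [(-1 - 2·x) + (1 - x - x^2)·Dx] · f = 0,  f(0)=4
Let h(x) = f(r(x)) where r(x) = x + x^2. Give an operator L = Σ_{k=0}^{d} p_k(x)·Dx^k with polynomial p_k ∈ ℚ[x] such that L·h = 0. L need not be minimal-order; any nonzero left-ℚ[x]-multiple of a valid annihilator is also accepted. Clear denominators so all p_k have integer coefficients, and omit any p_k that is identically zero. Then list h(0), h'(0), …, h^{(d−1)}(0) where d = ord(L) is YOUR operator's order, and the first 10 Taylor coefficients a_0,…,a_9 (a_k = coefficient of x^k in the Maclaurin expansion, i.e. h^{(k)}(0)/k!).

L = (1 + 4·x + 6·x^2 + 4·x^3) + (-1 + x + 2·x^2 + 2·x^3 + x^4)·Dx  (order 1).
h: a_k = 4, 4, 12, 28, 64, 148, 344, 796, 1844, 4272, …
ICs: h(0) = 4.

f: a_k = 4, 4, 8, 12, 20, 32, 52, 84, 136, 220, …
Substitute x→r, Dx→(1/r')Dx; clear ⇒ L₀.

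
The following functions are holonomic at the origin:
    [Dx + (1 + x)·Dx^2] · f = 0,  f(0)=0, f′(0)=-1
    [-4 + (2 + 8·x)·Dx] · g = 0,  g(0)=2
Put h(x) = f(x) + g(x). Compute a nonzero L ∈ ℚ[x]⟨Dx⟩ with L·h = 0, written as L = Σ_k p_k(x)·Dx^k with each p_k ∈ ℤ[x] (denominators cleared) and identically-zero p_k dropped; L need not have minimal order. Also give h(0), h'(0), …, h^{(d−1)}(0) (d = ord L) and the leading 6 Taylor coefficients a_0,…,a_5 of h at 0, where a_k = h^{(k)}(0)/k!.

L = (-8 + 4·x)·Dx + (-10 - 8·x + 20·x^2)·Dx^2 + (-1 - 3·x + 6·x^2 + 8·x^3)·Dx^3  (order 3).
h: a_k = 2, 3, -7/2, 23/3, -79/4, 279/5, …
ICs: h(0) = 2, h′(0) = 3, h′′(0) = -7.

f: a_k = 0, -1, 1/2, -1/3, 1/4, -1/5, …
g: a_k = 2, 4, -4, 8, -20, 56, …
h₀=f+g: left-lcm gives L₀, ord ≤ 3.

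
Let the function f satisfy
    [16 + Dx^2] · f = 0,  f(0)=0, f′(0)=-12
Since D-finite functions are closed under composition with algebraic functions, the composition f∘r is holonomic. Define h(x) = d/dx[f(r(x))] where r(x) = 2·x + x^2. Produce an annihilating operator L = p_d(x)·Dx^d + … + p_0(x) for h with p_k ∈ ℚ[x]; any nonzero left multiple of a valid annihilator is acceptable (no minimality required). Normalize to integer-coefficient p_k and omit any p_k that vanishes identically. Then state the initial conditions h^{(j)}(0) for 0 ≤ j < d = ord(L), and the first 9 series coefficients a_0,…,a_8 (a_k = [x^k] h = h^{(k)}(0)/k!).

L = (67 + 256·x + 384·x^2 + 256·x^3 + 64·x^4) + (-3 - 3·x)·Dx + (1 + 2·x + x^2)·Dx^2  (order 2).
h: a_k = -24, -24, 768, 1536, -3136, -12096, -83968/15, 401408/15, 4902656/105, …
ICs: h(0) = -24, h′(0) = -24.

f: a_k = 0, -12, 0, 32, 0, -128/5, 0, 1024/105, 0, …
Substitute x→r, Dx→(1/r')Dx; clear ⇒ L₀.
h₀' ⇒ L via d/dx closure of L₀.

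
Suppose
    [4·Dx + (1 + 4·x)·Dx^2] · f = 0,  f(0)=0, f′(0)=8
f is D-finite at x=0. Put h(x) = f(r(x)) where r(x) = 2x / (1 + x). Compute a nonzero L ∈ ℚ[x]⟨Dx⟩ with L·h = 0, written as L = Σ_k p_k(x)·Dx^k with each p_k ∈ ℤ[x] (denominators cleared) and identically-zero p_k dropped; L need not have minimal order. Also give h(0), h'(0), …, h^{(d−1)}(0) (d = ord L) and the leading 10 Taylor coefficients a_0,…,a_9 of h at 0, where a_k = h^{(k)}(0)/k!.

f: a_k = 0, 8, -16, 128/3, -128, 2048/5, -4096/3, 32768/7, -16384, 524288/9, …
f∘r: x↦r, Dx↦Dx/r' in L_f ⇒ L₀.
L = (10 + 18·x)·Dx + (1 + 10·x + 9·x^2)·Dx^2  (order 2).
h: a_k = 0, 16, -80, 1456/3, -3280, 118096/5, -531440/3, 9565936/7, -10761680, 774840976/9, …
ICs: h(0) = 0, h′(0) = 16.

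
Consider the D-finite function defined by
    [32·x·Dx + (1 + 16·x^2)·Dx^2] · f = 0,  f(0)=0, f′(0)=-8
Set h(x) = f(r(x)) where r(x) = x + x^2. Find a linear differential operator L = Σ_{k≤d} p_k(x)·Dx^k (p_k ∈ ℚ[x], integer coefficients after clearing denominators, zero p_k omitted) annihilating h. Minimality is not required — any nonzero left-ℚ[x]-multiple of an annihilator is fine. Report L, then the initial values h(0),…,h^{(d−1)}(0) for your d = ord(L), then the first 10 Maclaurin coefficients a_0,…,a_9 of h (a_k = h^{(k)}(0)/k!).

L = (-2 + 32·x + 128·x^2 + 192·x^3 + 96·x^4)·Dx + (1 + 2·x + 16·x^2 + 64·x^3 + 80·x^4 + 32·x^5)·Dx^2  (order 2).
h: a_k = 0, -8, -8, 128/3, 128, -1408/5, -6016/3, 4096/7, 28672, 342016/9, …
ICs: h(0) = 0, h′(0) = -8.

f: a_k = 0, -8, 0, 128/3, 0, -2048/5, 0, 32768/7, 0, -524288/9, …
Substitute x→r, Dx→(1/r')Dx; clear ⇒ L₀.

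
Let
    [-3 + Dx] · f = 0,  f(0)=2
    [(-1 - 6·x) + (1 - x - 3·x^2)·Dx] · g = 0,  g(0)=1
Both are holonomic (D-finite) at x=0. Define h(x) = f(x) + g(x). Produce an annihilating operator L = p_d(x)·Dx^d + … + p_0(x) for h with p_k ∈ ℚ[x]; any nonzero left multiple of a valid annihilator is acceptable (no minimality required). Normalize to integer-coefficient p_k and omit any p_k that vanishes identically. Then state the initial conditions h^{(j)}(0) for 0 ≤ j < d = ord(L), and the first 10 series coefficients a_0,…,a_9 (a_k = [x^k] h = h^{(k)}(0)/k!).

L = (15 + 9·x + 243·x^2 + 162·x^3) + (1 - 36·x - 99·x^2 + 54·x^3 + 81·x^4)·Dx + (-2 + 11·x + 6·x^2 - 36·x^3 - 27·x^4)·Dx^2  (order 2).
h: a_k = 3, 7, 13, 16, 103/4, 881/20, 3961/40, 61003/280, 1138649/2240, 2596403/2240, …
ICs: h(0) = 3, h′(0) = 7.

f: a_k = 2, 6, 9, 9, 27/4, 81/20, 81/40, 243/280, 729/2240, 243/2240, …
g: a_k = 1, 1, 4, 7, 19, 40, 97, 217, 508, 1159, …
f+g: L₀ = lclm(L_f,L_g), ord ≤ 1+1.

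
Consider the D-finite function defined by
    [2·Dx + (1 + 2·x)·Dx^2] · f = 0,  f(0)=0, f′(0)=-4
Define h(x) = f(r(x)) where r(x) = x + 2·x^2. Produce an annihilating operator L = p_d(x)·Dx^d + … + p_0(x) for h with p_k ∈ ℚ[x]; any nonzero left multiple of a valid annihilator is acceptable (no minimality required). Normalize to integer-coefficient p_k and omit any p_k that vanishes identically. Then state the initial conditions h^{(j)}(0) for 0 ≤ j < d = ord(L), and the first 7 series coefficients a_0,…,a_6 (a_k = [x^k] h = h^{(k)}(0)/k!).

f: a_k = 0, -4, 4, -16/3, 8, -64/5, 64/3, …
h₀=f(r): pull back L_f along r ⇒ L₀.
L = (-2 + 8·x + 16·x^2)·Dx + (1 + 6·x + 12·x^2 + 16·x^3)·Dx^2  (order 2).
h: a_k = 0, -4, -4, 32/3, -8, -64/5, 128/3, …
ICs: h(0) = 0, h′(0) = -4.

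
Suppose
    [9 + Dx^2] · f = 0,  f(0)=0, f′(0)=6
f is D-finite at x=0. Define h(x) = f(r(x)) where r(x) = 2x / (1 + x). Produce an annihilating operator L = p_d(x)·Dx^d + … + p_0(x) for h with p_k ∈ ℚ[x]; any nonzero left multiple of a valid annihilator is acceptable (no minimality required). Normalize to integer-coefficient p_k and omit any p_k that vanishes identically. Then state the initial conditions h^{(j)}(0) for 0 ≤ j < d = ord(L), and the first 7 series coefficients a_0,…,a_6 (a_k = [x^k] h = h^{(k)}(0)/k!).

f: a_k = 0, 6, 0, -9, 0, 81/20, 0, …
f∘r: x↦r, Dx↦Dx/r' in L_f ⇒ L₀.
L = 36 + (2 + 6·x + 6·x^2 + 2·x^3)·Dx + (1 + 4·x + 6·x^2 + 4·x^3 + x^4)·Dx^2  (order 2).
h: a_k = 0, 12, -12, -60, 204, -1452/5, 60, …
ICs: h(0) = 0, h′(0) = 12.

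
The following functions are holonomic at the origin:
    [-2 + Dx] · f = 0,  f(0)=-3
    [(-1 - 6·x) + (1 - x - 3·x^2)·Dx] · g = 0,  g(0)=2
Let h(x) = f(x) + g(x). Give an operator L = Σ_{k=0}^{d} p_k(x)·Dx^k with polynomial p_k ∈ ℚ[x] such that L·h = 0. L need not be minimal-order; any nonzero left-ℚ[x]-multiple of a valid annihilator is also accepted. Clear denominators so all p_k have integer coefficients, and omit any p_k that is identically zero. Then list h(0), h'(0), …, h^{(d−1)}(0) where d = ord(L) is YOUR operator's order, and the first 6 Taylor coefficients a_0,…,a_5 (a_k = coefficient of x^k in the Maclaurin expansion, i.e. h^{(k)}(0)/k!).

L = (12 + 16·x + 144·x^2 + 72·x^3) + (-4 - 26·x - 74·x^2 + 24·x^3 + 36·x^4)·Dx + (-1 + 9·x + x^2 - 30·x^3 - 18·x^4)·Dx^2  (order 2).
h: a_k = -1, -4, 2, 10, 36, 396/5, …
ICs: h(0) = -1, h′(0) = -4.

f: a_k = -3, -6, -6, -4, -2, -4/5, …
g: a_k = 2, 2, 8, 14, 38, 80, …
Weyl lclm of L_f,L_g ⇒ L₀ (ord ≤ 2).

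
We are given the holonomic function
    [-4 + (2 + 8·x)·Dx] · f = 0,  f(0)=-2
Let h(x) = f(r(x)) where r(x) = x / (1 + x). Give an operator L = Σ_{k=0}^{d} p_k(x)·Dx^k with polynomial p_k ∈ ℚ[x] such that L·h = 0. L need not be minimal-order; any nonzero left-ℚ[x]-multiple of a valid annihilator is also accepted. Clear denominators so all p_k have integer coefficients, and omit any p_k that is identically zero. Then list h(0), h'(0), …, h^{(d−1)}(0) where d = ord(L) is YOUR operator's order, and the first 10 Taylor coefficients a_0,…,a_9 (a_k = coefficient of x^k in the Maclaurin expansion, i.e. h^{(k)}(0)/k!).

f: a_k = -2, -4, 4, -8, 20, -56, 168, -528, 1716, -5720, …
h₀=f(r): pull back L_f along r ⇒ L₀.
L = -2 + (1 + 6·x + 5·x^2)·Dx  (order 1).
h: a_k = -2, -4, 8, -20, 60, -204, 752, -2924, 11800, -48940, …
ICs: h(0) = -2.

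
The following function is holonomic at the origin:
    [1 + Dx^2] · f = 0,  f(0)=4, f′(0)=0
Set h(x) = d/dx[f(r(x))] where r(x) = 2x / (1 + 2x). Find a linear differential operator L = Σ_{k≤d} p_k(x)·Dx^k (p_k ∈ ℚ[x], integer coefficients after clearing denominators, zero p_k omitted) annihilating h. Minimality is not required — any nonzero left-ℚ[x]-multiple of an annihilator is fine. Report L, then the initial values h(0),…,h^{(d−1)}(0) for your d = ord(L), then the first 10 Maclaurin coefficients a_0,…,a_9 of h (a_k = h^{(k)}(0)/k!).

L = (28 + 96·x + 96·x^2) + (12 + 72·x + 144·x^2 + 96·x^3)·Dx + (1 + 8·x + 24·x^2 + 32·x^3 + 16·x^4)·Dx^2  (order 2).
h: a_k = 0, -16, 96, -1120/3, 3520/3, -48032/15, 38976/5, -1068736/63, 1125248/35, -136339232/2835, …
ICs: h(0) = 0, h′(0) = -16.

f: a_k = 4, 0, -2, 0, 1/6, 0, -1/180, 0, 1/10080, 0, …
L₀ from L_f via x↦r, Dx↦r'^{-1}Dx.
Derive L from L₀ (diff closure).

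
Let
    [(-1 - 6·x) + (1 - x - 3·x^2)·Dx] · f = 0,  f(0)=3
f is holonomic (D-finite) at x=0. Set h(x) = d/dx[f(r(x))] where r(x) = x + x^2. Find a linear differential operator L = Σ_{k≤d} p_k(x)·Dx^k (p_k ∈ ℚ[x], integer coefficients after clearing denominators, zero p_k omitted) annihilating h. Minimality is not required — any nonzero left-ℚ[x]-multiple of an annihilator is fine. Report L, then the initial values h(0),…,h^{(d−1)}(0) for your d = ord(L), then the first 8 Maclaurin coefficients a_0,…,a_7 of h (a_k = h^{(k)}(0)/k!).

L = (10 + 60·x + 168·x^2 + 396·x^3 + 648·x^4 + 540·x^5 + 180·x^6) + (-1 - 7·x - 6·x^2 + 44·x^3 + 135·x^4 + 180·x^5 + 126·x^6 + 36·x^7)·Dx  (order 1).
h: a_k = 3, 30, 135, 528, 2055, 7524, 26775, 93624, …
ICs: h(0) = 3.

f: a_k = 3, 3, 12, 21, 57, 120, 291, 651, …
f∘r: x↦r, Dx↦Dx/r' in L_f ⇒ L₀.
Derive L from L₀ (diff closure).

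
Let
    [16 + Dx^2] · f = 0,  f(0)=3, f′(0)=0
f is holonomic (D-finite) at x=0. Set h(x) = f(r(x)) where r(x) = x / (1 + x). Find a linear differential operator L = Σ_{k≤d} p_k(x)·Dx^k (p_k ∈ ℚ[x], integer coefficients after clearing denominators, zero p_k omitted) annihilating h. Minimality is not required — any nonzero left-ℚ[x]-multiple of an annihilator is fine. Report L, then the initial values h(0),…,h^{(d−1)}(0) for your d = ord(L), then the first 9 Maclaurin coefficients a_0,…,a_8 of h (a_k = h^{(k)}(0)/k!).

f: a_k = 3, 0, -24, 0, 32, 0, -256/15, 0, 512/105, …
f∘r: x↦r, Dx↦Dx/r' in L_f ⇒ L₀.
L = 16 + (2 + 6·x + 6·x^2 + 2·x^3)·Dx + (1 + 4·x + 6·x^2 + 4·x^3 + x^4)·Dx^2  (order 2).
h: a_k = 3, 0, -24, 48, -40, -32, 2744/15, -1968/5, 12568/21, …
ICs: h(0) = 3, h′(0) = 0.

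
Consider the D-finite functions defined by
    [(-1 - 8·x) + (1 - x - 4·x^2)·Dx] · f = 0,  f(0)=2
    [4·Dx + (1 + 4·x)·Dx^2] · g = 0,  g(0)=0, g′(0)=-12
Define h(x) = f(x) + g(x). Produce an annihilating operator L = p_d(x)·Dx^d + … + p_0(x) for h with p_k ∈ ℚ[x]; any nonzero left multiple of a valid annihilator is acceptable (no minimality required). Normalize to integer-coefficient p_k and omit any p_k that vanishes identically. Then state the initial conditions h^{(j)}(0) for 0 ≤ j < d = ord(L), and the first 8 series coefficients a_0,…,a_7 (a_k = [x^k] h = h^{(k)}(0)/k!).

f: a_k = 2, 2, 10, 18, 58, 130, 362, 882, …
g: a_k = 0, -12, 24, -64, 192, -3072/5, 2048, -49152/7, …
f+g: L₀ = lclm(L_f,L_g), ord ≤ 1+2.
L = (268 + 1616·x + 5504·x^2 + 4608·x^3 + 6144·x^4)·Dx + (11 + 360·x + 3008·x^2 + 7680·x^3 + 9472·x^4 + 10240·x^5)·Dx^2 + (-7 - 67·x - 154·x^2 + 136·x^3 + 928·x^4 + 2176·x^5 + 2048·x^6)·Dx^3  (order 3).
h: a_k = 2, -10, 34, -46, 250, -2422/5, 2410, -42978/7, …
ICs: h(0) = 2, h′(0) = -10, h′′(0) = 68.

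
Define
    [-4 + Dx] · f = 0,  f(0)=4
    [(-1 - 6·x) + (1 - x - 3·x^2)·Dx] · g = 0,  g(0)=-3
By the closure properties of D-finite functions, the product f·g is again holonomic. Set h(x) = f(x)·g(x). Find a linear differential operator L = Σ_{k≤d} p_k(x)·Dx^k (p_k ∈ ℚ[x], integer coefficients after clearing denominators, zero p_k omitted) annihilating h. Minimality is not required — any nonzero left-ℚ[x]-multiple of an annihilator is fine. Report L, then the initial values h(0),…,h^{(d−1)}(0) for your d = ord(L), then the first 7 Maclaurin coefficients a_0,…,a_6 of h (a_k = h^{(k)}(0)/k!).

f: a_k = 4, 16, 32, 128/3, 128/3, 512/15, 1024/45, …
g: a_k = -3, -3, -12, -21, -57, -120, -291, …
L₀ := L_f ⊗_s L_g (sym. prod.), ord ≤ 1.
L = (5 + 2·x - 12·x^2) + (-1 + x + 3·x^2)·Dx  (order 1).
h: a_k = -12, -60, -192, -500, -1204, -14032/5, -19460/3, …
ICs: h(0) = -12.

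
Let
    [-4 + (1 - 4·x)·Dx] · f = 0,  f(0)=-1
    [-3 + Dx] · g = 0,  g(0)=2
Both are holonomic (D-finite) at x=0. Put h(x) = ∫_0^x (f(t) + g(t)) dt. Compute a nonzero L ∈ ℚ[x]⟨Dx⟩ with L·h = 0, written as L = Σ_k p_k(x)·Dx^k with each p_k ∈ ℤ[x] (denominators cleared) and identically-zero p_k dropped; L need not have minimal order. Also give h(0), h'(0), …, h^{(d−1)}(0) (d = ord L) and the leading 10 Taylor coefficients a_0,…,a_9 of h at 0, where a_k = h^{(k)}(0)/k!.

L = (-60 - 144·x)·Dx + (23 + 72·x - 144·x^2)·Dx^2 + (-1 - 8·x + 48·x^2)·Dx^3  (order 3).
h: a_k = 0, 1, 1, -7/3, -55/4, -997/20, -20399/120, -163759/280, -4587277/2240, -146799911/20160, …
ICs: h(0) = 0, h′(0) = 1, h′′(0) = 2.

f: a_k = -1, -4, -16, -64, -256, -1024, -4096, -16384, -65536, -262144, …
g: a_k = 2, 6, 9, 9, 27/4, 81/20, 81/40, 243/280, 729/2240, 243/2240, …
Weyl lclm of L_f,L_g ⇒ L₀ (ord ≤ 2).
h=∫h₀ ⇒ L = L₀·Dx.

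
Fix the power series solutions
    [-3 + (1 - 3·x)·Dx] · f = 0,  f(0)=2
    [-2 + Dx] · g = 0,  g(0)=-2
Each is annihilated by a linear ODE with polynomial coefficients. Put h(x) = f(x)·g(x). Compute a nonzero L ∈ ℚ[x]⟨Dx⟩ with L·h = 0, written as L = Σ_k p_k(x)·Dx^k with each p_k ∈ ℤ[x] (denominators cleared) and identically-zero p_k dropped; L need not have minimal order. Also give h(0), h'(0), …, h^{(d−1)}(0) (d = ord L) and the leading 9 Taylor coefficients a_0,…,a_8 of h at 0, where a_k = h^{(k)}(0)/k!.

L = (5 - 6·x) + (-1 + 3·x)·Dx  (order 1).
h: a_k = -4, -20, -68, -628/3, -1892/3, -28396/15, -51116/9, -5367212/315, -16101644/315, …
ICs: h(0) = -4.

f: a_k = 2, 6, 18, 54, 162, 486, 1458, 4374, 13122, …
g: a_k = -2, -4, -4, -8/3, -4/3, -8/15, -8/45, -16/315, -4/315, …
h₀=f·g: eliminate ⇒ L₀, order ≤ 1·1.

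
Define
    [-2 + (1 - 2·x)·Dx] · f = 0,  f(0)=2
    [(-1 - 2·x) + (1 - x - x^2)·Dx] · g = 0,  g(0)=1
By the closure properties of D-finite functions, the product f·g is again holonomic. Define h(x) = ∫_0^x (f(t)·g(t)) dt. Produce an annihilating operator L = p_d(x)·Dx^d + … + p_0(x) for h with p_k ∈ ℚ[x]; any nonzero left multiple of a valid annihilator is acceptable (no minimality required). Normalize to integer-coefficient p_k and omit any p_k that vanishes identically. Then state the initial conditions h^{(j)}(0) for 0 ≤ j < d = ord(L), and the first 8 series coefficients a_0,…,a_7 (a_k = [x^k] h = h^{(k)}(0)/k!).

f: a_k = 2, 4, 8, 16, 32, 64, 128, 256, …
g: a_k = 1, 1, 2, 3, 5, 8, 13, 21, …
Sym-product of L_f,L_g gives L₀ (≤ ord 1).
∫: right-multiply L₀ by Dx.
L = (-3 + 2·x + 6·x^2)·Dx + (1 - 3·x + x^2 + 2·x^3)·Dx^2  (order 2).
h: a_k = 0, 2, 3, 16/3, 19/2, 86/5, 94/3, 402/7, …
ICs: h(0) = 0, h′(0) = 2.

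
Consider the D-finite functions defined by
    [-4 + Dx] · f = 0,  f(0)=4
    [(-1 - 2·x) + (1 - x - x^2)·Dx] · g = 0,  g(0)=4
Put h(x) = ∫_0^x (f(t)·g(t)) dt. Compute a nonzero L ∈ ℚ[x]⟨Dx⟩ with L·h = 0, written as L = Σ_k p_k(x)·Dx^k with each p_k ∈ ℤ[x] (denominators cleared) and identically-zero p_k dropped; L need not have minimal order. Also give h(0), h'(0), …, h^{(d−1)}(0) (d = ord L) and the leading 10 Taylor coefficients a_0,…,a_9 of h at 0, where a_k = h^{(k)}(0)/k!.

f: a_k = 4, 16, 32, 128/3, 128/3, 512/15, 1024/45, 4096/315, 2048/315, 8192/2835, …
g: a_k = 4, 4, 8, 12, 20, 32, 52, 84, 136, 220, …
h₀=f·g: eliminate ⇒ L₀, order ≤ 1·1.
h=∫h₀ ⇒ L = L₀·Dx.
L = (5 - 2·x - 4·x^2)·Dx + (-1 + x + x^2)·Dx^2  (order 2).
h: a_k = 0, 16, 40, 224/3, 356/3, 2608/15, 11104/45, 21968/63, 156454/315, 2028704/2835, …
ICs: h(0) = 0, h′(0) = 16.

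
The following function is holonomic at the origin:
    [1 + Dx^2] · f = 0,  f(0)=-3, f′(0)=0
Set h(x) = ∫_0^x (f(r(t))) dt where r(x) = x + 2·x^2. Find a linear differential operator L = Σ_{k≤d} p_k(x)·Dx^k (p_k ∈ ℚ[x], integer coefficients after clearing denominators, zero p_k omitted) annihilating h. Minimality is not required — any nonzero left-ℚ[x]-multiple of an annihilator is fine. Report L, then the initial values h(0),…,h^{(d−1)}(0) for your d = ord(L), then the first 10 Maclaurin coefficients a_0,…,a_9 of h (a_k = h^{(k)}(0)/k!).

L = (1 + 12·x + 48·x^2 + 64·x^3)·Dx - 4·Dx^2 + (1 + 4·x)·Dx^3  (order 3).
h: a_k = 0, -3, 0, 1/2, 3/2, 47/40, -1/6, -719/1680, -79/160, -23521/120960, …
ICs: h(0) = 0, h′(0) = -3, h′′(0) = 0.

f: a_k = -3, 0, 3/2, 0, -1/8, 0, 1/240, 0, -1/13440, 0, …
Substitute x→r, Dx→(1/r')Dx; clear ⇒ L₀.
Integrate: L := L₀·Dx.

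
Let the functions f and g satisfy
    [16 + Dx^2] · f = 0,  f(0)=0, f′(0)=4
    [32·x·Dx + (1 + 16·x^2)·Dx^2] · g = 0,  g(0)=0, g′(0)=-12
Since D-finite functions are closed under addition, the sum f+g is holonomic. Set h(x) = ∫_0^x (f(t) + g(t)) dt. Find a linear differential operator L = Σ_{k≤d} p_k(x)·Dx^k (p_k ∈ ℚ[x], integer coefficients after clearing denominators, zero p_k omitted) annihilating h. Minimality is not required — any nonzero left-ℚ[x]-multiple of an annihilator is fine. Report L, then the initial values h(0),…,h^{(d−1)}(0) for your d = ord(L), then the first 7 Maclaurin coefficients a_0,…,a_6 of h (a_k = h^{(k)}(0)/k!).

f: a_k = 0, 4, 0, -32/3, 0, 128/15, 0, …
g: a_k = 0, -12, 0, 64, 0, -3072/5, 0, …
h₀=f+g: left-lcm gives L₀, ord ≤ 4.
h=∫h₀ ⇒ L = L₀·Dx.
L = (-5632·x + 114688·x^3 + 131072·x^5)·Dx^2 + (-16 + 1792·x^2 + 36864·x^4 + 65536·x^6)·Dx^3 + (-352·x + 7168·x^3 + 8192·x^5)·Dx^4 + (-1 + 112·x^2 + 2304·x^4 + 4096·x^6)·Dx^5  (order 5).
h: a_k = 0, 0, -4, 0, 40/3, 0, -4544/45, …
ICs: h(0) = 0, h′(0) = 0, h′′(0) = -8, h′′′(0) = 0, h′′′′(0) = 320.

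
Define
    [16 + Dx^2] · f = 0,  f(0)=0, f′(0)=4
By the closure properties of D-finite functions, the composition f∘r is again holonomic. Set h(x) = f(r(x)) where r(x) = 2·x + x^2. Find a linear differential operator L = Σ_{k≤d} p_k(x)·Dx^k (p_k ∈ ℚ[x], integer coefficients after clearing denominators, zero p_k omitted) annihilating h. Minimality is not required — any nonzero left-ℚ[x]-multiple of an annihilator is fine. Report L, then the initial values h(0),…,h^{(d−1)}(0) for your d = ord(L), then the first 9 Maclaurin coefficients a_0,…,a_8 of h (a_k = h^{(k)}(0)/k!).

L = (64 + 192·x + 192·x^2 + 64·x^3) - Dx + (1 + x)·Dx^2  (order 2).
h: a_k = 0, 8, 4, -256/3, -128, 3136/15, 672, 83968/315, -50176/45, …
ICs: h(0) = 0, h′(0) = 8.

f: a_k = 0, 4, 0, -32/3, 0, 128/15, 0, -1024/315, 0, …
h₀=f(r): pull back L_f along r ⇒ L₀.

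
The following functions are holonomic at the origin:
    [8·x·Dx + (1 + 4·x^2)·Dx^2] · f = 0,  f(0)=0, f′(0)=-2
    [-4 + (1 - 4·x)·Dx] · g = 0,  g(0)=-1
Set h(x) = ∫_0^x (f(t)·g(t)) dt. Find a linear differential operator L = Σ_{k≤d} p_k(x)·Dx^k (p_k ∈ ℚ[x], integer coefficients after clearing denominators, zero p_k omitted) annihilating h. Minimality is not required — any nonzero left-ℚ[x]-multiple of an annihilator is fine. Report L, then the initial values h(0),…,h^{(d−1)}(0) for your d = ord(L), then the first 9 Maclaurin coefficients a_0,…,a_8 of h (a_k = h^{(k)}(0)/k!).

f: a_k = 0, -2, 0, 8/3, 0, -32/5, 0, 128/7, 0, …
g: a_k = -1, -4, -16, -64, -256, -1024, -4096, -16384, -65536, …
Product ⇒ symmetric product L₀, ord ≤ 2.
h=∫h₀ ⇒ L = L₀·Dx.
L = 32·x·Dx + (8 - 8·x + 64·x^2)·Dx^2 + (-1 + 4·x - 4·x^2 + 16·x^3)·Dx^3  (order 3).
h: a_k = 0, 0, 1, 8/3, 22/3, 352/15, 3568/45, 28544/105, 99664/105, …
ICs: h(0) = 0, h′(0) = 0, h′′(0) = 2.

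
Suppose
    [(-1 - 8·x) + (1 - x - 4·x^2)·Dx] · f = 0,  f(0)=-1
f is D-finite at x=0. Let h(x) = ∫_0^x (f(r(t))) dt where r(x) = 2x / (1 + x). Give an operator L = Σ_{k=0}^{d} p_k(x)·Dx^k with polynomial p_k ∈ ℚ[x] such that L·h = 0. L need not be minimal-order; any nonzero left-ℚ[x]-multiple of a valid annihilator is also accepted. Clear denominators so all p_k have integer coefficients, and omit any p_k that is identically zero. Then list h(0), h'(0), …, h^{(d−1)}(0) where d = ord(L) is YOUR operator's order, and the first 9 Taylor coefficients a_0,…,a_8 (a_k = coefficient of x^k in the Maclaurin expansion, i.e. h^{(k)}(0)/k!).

f: a_k = -1, -1, -5, -9, -29, -65, -181, -441, -1165, …
f∘r: x↦r, Dx↦Dx/r' in L_f ⇒ L₀.
Integrate: L := L₀·Dx.
L = (2 + 34·x)·Dx + (-1 - x + 17·x^2 + 17·x^3)·Dx^2  (order 2).
h: a_k = 0, -1, -1, -6, -17/2, -306/5, -289/3, -5202/7, -4913/4, …
ICs: h(0) = 0, h′(0) = -1.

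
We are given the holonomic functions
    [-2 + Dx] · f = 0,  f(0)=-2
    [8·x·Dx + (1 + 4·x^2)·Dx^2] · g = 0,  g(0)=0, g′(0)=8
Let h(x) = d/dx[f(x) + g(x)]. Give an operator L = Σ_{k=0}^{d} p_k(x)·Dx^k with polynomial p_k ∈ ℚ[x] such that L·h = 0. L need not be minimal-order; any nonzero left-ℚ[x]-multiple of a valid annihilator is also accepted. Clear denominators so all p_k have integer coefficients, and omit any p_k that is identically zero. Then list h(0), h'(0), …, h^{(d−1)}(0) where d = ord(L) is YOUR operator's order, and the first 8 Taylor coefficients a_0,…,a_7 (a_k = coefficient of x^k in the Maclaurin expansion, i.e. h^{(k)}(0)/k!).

L = (8 - 32·x - 32·x^2) + (-6 + 12·x + 8·x^2 - 16·x^3)·Dx + (1 + 2·x + 4·x^2 + 8·x^3)·Dx^2  (order 2).
h: a_k = 4, -8, -40, -16/3, 376/3, -16/15, -23056/45, -32/315, …
ICs: h(0) = 4, h′(0) = -8.

f: a_k = -2, -4, -4, -8/3, -4/3, -8/15, -8/45, -16/315, …
g: a_k = 0, 8, 0, -32/3, 0, 128/5, 0, -512/7, …
L₀ := lclm(L_f,L_g); ord L₀ ≤ 1+2.
h=h₀': d/dx-closure on L₀ ⇒ L.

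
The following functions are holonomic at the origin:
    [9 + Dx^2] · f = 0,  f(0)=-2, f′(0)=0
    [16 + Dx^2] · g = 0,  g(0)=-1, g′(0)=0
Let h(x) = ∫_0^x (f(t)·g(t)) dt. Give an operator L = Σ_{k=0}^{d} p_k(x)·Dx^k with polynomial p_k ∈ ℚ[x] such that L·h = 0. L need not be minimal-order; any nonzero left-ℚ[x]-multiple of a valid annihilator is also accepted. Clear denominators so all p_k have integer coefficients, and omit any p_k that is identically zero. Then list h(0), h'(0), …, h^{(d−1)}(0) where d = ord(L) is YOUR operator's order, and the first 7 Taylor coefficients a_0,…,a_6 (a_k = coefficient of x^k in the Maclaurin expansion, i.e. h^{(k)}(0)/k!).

f: a_k = -2, 0, 9, 0, -27/4, 0, 81/40, …
g: a_k = -1, 0, 8, 0, -32/3, 0, 256/45, …
Sym-product of L_f,L_g gives L₀ (≤ ord 4).
Integrate: L := L₀·Dx.
L = 49·Dx + 50·Dx^3 + Dx^5  (order 5).
h: a_k = 0, 2, 0, -25/3, 0, 1201/60, 0, …
ICs: h(0) = 0, h′(0) = 2, h′′(0) = 0, h′′′(0) = -50, h′′′′(0) = 0.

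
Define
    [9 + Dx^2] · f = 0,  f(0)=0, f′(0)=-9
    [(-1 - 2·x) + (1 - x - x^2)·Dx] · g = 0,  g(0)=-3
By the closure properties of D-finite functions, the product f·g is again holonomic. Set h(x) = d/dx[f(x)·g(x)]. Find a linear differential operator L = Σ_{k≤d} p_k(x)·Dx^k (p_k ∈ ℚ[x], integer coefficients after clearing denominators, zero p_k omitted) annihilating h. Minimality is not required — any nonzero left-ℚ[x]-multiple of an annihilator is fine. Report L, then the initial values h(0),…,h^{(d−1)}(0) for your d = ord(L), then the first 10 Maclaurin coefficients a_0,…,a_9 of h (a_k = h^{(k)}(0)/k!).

L = (3 - 162·x - 81·x^2 + 162·x^3 + 81·x^4) + (-12 - 6·x + 54·x^2 + 36·x^3)·Dx + (7 - 16·x - 7·x^2 + 18·x^3 + 9·x^4)·Dx^2  (order 2).
h: a_k = 27, 54, 81/2, 162, 2889/8, 13527/20, 20277/16, 164511/70, 3832839/896, 3445443/448, …
ICs: h(0) = 27, h′(0) = 54.

f: a_k = 0, -9, 0, 27/2, 0, -243/40, 0, 729/560, 0, -729/4480, …
g: a_k = -3, -3, -6, -9, -15, -24, -39, -63, -102, -165, …
Product ⇒ symmetric product L₀, ord ≤ 2.
Derive L from L₀ (diff closure).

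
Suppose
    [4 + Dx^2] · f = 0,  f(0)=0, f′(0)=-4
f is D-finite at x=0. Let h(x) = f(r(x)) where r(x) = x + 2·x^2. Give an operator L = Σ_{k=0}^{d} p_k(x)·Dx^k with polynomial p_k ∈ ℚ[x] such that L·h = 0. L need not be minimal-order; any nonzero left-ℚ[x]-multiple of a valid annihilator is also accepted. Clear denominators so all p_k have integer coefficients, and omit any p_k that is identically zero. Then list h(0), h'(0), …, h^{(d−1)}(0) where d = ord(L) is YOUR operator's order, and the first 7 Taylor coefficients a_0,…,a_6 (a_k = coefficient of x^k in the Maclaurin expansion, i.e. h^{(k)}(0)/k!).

L = (4 + 48·x + 192·x^2 + 256·x^3) - 4·Dx + (1 + 4·x)·Dx^2  (order 2).
h: a_k = 0, -4, -8, 8/3, 16, 472/15, 16, …
ICs: h(0) = 0, h′(0) = -4.

f: a_k = 0, -4, 0, 8/3, 0, -8/15, 0, …
L₀ from L_f via x↦r, Dx↦r'^{-1}Dx.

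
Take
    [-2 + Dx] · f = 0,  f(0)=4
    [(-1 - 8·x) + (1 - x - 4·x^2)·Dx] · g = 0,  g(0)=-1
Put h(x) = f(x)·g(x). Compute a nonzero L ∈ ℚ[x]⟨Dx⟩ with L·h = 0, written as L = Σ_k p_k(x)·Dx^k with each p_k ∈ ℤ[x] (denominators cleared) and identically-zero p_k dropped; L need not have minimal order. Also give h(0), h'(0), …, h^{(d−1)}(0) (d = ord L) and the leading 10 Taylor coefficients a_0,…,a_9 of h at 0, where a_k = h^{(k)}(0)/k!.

L = (3 + 6·x - 8·x^2) + (-1 + x + 4·x^2)·Dx  (order 1).
h: a_k = -4, -12, -36, -268/3, -236, -2972/5, -69244/45, -137076/35, -1057508/105, -72965356/2835, …
ICs: h(0) = -4.

f: a_k = 4, 8, 8, 16/3, 8/3, 16/15, 16/45, 32/315, 8/315, 16/2835, …
g: a_k = -1, -1, -5, -9, -29, -65, -181, -441, -1165, -2929, …
h₀=f·g: eliminate ⇒ L₀, order ≤ 1·1.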